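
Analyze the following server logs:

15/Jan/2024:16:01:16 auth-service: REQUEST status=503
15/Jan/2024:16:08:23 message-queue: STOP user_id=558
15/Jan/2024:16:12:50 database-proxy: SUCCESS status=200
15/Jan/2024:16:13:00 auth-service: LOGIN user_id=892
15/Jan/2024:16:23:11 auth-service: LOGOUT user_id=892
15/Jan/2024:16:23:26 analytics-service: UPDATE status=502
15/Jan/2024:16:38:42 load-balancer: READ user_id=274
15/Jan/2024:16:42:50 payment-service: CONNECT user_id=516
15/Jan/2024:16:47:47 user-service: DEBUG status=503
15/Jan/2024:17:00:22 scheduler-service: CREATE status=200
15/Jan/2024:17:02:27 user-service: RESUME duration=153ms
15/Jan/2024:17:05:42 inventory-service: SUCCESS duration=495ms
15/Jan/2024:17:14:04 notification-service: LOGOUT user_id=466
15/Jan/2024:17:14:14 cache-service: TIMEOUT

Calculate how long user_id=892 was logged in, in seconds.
611

To calculate session duration:

1. Find LOGIN event for user_id=892: 15/Jan/2024:16:13:00
2. Find LOGOUT event for user_id=892: 15/Jan/2024:16:23:11
3. Session duration: 15/Jan/2024:16:23:11 - 15/Jan/2024:16:13:00 = 611 seconds (10 minutes)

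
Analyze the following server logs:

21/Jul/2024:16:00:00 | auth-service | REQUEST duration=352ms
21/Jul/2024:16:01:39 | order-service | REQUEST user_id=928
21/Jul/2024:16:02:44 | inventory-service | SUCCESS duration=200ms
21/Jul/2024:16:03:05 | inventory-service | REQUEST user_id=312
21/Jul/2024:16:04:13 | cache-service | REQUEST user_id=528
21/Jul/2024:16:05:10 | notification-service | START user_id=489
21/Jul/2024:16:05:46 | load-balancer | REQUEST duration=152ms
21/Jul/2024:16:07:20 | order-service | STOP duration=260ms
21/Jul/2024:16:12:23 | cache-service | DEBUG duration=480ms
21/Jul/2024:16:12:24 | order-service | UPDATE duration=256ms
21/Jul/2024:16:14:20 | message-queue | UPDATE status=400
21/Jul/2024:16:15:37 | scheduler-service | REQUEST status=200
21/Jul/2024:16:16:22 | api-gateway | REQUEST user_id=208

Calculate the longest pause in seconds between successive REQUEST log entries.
591

To find the longest gap:

1. Extract all REQUEST events in chronological order
2. Calculate time differences between consecutive events
3. Find the maximum difference
4. Longest gap: 591 seconds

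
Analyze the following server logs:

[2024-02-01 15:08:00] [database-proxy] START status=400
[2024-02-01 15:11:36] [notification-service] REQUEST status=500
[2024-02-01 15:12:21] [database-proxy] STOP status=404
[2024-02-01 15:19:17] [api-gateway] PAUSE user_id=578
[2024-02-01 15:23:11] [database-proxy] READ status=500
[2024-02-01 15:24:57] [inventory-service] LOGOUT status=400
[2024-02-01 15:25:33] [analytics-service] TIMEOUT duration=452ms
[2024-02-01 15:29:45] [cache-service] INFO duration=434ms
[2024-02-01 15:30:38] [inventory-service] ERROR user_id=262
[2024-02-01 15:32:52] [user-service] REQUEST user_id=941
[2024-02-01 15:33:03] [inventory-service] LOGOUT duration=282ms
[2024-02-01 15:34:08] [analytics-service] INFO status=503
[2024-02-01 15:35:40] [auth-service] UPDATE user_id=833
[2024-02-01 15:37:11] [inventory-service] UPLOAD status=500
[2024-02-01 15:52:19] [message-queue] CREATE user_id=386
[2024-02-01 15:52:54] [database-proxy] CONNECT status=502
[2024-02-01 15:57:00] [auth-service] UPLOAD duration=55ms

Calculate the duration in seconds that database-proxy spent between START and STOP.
261

To calculate state duration:

1. Find START event for database-proxy: 2024-02-01 15:08:00
2. Find STOP event for database-proxy: 2024-02-01 15:12:21
3. Calculate duration: 2024-02-01 15:12:21 - 2024-02-01 15:08:00 = 261 seconds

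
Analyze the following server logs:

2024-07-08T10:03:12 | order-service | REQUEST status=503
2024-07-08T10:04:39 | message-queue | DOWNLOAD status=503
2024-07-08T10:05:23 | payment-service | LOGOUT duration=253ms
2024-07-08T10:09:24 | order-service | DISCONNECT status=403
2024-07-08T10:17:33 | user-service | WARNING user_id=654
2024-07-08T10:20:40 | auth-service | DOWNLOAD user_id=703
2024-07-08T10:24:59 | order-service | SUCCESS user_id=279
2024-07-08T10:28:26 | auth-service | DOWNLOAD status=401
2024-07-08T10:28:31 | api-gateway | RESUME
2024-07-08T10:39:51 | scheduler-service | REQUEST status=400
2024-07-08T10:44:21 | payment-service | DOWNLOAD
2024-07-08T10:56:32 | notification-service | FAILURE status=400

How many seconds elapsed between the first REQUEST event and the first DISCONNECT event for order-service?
372

To find the time between events:

1. Locate the first REQUEST event for order-service: 2024-07-08T10:03:12
2. Locate the first DISCONNECT event for order-service: 2024-07-08T10:09:24
3. Calculate the difference: 2024-07-08T10:09:24 - 2024-07-08T10:03:12 = 372 seconds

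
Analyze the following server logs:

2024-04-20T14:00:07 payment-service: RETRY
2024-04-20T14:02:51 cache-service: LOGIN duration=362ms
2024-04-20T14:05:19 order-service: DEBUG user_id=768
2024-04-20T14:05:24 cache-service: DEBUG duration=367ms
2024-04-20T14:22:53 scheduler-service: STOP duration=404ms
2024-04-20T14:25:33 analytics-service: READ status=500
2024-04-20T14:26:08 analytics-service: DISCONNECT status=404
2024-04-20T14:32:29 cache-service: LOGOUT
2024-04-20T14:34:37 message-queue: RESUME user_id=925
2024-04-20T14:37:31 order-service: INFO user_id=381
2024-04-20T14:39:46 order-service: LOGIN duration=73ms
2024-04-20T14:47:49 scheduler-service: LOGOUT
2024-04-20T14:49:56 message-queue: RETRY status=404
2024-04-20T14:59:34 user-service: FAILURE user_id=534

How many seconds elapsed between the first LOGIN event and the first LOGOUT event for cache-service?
1778

To find the time between events:

1. Locate the first LOGIN event for cache-service: 2024-04-20T14:02:51
2. Locate the first LOGOUT event for cache-service: 2024-04-20T14:32:29
3. Calculate the difference: 2024-04-20T14:32:29 - 2024-04-20T14:02:51 = 1778 seconds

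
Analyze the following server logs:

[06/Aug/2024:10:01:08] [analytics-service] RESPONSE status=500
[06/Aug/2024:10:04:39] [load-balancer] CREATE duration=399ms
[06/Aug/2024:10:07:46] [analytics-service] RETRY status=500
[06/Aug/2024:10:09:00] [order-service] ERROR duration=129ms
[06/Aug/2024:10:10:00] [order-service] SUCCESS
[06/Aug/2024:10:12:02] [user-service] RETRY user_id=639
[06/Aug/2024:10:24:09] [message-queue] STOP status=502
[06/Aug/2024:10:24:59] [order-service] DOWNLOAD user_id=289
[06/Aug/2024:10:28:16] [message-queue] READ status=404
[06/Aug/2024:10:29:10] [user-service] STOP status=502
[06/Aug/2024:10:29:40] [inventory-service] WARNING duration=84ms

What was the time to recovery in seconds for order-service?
60

To calculate recovery time:

1. Find ERROR event for order-service: 06/Aug/2024:10:09:00
2. Find next SUCCESS event for order-service: 06/Aug/2024:10:10:00
3. Recovery time: 06/Aug/2024:10:10:00 - 06/Aug/2024:10:09:00 = 60 seconds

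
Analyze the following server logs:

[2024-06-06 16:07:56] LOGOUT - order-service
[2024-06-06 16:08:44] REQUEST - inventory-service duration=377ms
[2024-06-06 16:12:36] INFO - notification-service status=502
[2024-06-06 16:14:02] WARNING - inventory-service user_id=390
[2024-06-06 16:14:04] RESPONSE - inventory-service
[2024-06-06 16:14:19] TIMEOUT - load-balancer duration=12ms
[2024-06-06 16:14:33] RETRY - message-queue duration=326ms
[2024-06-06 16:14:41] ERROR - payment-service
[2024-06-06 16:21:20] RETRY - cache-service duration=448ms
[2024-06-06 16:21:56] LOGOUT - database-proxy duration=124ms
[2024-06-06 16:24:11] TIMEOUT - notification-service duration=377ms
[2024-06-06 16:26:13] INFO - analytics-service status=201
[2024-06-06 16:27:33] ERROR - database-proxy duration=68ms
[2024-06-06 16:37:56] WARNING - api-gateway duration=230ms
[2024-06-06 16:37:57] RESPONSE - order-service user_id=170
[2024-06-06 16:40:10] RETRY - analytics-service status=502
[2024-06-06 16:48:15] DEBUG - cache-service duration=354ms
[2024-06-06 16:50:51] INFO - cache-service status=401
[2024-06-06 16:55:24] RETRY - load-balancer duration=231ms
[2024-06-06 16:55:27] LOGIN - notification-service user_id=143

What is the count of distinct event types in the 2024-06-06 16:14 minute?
5

To count unique event types:

1. Filter events in the minute starting at 2024-06-06 16:14
2. Extract event types from matching entries
3. Count unique types: 5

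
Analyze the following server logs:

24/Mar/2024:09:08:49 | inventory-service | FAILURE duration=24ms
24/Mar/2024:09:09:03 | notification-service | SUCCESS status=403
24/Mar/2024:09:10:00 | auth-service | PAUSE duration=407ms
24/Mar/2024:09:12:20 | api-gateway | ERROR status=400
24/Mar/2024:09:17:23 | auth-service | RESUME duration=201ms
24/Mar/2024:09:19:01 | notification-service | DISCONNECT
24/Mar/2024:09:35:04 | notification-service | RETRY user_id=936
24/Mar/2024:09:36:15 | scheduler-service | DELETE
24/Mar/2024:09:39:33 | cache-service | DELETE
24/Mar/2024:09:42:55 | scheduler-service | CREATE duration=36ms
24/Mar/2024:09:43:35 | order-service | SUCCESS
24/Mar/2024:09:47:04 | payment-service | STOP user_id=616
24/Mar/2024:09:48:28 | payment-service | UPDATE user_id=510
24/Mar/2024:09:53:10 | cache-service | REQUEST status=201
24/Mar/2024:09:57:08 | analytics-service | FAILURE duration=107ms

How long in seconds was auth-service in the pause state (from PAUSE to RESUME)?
443

To calculate state duration:

1. Find PAUSE event for auth-service: 24/Mar/2024:09:10:00
2. Find RESUME event for auth-service: 24/Mar/2024:09:17:23
3. Calculate duration: 24/Mar/2024:09:17:23 - 24/Mar/2024:09:10:00 = 443 seconds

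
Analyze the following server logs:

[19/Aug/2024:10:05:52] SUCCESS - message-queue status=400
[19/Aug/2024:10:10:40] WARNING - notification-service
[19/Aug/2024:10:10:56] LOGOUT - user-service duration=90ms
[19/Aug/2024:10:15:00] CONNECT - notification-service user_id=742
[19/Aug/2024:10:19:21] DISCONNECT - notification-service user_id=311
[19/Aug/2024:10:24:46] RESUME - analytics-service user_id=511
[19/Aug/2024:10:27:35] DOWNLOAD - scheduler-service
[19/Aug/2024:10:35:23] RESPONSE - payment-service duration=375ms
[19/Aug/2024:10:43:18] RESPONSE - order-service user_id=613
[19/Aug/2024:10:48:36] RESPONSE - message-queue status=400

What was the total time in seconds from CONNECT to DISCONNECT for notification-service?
261

To calculate state duration:

1. Find CONNECT event for notification-service: 19/Aug/2024:10:15:00
2. Find DISCONNECT event for notification-service: 19/Aug/2024:10:19:21
3. Calculate duration: 19/Aug/2024:10:19:21 - 19/Aug/2024:10:15:00 = 261 seconds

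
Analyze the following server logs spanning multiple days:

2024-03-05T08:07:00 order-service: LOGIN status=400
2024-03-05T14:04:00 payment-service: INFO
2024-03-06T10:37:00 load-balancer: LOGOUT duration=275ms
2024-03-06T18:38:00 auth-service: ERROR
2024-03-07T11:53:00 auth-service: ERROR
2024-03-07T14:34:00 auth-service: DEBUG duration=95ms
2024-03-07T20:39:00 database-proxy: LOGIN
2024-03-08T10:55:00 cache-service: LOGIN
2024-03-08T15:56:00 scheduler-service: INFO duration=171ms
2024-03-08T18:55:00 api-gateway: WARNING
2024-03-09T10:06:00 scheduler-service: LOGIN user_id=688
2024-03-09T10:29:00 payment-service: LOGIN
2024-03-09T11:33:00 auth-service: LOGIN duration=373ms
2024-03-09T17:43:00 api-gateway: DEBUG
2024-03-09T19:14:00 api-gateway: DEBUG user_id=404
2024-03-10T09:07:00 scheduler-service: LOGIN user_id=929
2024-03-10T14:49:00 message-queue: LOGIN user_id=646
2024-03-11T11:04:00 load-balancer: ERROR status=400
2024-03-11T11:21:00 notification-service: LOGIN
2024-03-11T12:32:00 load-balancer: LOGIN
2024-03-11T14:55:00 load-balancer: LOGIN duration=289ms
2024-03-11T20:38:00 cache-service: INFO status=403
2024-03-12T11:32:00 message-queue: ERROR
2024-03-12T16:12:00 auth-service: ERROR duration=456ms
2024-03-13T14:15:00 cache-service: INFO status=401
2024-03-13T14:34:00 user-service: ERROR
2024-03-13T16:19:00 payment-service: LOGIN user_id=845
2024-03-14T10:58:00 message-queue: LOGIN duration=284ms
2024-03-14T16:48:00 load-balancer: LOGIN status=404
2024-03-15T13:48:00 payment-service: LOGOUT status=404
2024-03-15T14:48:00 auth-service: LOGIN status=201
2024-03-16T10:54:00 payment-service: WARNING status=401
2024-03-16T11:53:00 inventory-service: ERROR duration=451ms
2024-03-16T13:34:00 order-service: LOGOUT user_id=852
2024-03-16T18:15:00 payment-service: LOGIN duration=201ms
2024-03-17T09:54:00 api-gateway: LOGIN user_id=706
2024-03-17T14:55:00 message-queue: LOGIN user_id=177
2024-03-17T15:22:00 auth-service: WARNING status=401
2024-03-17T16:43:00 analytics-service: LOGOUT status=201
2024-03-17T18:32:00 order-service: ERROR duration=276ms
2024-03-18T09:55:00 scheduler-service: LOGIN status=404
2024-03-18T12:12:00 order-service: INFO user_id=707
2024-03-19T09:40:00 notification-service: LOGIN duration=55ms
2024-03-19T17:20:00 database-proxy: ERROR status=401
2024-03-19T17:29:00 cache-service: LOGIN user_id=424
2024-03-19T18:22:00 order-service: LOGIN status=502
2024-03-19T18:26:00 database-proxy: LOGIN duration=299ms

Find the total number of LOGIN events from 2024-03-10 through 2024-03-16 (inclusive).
10

To filter by date range:

1. Date range: 2024-03-10 through 2024-03-16, both dates inclusive
2. Filter for LOGIN events whose date falls in this range
3. Count matching events: 10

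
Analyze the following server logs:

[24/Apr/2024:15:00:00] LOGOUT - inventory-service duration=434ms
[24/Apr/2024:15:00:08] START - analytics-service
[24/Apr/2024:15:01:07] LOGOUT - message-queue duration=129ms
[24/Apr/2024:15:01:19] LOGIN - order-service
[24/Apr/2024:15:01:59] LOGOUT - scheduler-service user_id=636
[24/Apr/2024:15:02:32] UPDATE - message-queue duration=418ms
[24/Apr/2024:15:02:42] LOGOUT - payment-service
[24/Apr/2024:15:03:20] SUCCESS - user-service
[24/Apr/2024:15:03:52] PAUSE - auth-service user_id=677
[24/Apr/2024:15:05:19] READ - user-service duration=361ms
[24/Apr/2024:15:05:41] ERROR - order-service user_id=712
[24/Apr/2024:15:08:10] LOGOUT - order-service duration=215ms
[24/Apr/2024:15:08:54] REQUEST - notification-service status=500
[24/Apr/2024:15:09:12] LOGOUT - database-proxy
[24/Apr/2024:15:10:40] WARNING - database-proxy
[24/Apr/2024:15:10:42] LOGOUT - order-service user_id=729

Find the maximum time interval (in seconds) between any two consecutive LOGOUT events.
328

To find the longest gap:

1. Extract all LOGOUT events in chronological order
2. Calculate time differences between consecutive events
3. Find the maximum difference
4. Longest gap: 328 seconds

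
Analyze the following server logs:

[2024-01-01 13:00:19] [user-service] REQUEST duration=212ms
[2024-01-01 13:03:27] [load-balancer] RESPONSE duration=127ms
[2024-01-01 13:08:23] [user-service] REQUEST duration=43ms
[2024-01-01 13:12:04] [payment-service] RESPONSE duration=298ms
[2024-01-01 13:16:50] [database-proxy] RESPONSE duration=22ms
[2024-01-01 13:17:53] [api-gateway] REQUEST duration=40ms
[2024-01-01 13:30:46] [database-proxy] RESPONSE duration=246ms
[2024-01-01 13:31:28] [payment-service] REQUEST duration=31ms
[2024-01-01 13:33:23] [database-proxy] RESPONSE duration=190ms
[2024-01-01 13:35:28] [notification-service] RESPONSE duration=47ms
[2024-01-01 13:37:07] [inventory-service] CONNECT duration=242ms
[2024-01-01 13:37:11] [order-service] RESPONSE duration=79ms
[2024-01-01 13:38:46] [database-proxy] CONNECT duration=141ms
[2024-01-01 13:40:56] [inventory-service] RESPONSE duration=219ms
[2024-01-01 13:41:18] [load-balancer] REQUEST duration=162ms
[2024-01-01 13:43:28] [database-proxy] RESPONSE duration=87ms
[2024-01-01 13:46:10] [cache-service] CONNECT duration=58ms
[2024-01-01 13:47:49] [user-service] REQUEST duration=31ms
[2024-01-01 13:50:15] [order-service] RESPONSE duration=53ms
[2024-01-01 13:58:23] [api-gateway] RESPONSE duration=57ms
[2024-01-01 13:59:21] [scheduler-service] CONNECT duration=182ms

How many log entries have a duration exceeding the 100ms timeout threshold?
10

To count timeouts:

1. Threshold: 100ms
2. Extract duration from each log entry
3. Count entries where duration > 100
4. Timeout count: 10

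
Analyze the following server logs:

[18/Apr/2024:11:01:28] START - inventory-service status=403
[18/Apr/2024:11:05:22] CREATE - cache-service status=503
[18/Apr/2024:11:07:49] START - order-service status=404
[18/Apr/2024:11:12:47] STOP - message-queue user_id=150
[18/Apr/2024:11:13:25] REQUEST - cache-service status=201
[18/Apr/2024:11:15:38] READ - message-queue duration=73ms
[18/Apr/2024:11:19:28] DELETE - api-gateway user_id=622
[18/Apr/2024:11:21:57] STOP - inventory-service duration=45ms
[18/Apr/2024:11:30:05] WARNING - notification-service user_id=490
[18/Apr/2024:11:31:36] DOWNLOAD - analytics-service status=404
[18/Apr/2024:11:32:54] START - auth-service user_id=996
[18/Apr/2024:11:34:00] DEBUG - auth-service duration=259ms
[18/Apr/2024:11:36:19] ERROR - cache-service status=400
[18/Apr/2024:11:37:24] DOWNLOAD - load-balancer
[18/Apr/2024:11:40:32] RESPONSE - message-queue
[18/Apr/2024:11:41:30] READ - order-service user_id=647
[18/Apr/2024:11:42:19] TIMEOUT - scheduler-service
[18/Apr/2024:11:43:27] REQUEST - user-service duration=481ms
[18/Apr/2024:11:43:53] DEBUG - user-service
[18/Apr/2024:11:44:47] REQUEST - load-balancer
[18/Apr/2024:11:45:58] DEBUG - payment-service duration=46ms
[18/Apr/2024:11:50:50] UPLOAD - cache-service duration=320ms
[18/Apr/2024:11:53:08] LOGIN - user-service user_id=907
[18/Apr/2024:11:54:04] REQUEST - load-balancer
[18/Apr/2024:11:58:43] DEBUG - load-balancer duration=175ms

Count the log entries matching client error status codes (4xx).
4

To find matching entries:

1. Pattern to match: client error status codes (4xx)
2. Scan each log entry for the pattern
3. Count matches: 4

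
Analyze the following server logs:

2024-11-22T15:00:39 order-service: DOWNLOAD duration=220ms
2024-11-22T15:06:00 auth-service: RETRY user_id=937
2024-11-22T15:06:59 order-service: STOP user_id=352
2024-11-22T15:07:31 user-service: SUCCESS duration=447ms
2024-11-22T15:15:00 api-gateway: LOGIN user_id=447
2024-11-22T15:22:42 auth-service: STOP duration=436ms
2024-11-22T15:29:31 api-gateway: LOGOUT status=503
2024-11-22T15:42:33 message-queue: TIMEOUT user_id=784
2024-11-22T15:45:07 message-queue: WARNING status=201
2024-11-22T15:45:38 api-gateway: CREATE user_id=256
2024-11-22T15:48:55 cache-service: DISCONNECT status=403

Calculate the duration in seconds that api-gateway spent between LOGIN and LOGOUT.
871

To calculate state duration:

1. Find LOGIN event for api-gateway: 2024-11-22T15:15:00
2. Find LOGOUT event for api-gateway: 2024-11-22T15:29:31
3. Calculate duration: 2024-11-22T15:29:31 - 2024-11-22T15:15:00 = 871 seconds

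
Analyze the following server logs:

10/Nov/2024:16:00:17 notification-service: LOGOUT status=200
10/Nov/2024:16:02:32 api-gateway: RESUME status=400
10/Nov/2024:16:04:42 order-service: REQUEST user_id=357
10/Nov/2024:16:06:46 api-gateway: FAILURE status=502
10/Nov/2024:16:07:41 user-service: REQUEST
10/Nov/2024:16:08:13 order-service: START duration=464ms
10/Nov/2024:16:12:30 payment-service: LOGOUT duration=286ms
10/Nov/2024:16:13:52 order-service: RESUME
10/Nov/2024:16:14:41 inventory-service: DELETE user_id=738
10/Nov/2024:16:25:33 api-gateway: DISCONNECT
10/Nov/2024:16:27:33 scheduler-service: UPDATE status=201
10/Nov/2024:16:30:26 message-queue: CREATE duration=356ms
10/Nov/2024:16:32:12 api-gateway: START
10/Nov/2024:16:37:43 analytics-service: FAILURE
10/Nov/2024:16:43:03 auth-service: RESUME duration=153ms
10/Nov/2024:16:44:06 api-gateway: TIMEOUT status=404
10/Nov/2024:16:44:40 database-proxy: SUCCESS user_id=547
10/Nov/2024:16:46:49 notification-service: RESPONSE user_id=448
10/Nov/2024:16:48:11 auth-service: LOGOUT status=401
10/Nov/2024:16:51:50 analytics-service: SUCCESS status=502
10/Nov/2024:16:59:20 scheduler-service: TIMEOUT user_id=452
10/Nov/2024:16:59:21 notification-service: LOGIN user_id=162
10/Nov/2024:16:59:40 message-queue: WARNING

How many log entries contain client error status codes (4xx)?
3

To find matching entries:

1. Pattern to match: client error status codes (4xx)
2. Scan each log entry for the pattern
3. Count matches: 3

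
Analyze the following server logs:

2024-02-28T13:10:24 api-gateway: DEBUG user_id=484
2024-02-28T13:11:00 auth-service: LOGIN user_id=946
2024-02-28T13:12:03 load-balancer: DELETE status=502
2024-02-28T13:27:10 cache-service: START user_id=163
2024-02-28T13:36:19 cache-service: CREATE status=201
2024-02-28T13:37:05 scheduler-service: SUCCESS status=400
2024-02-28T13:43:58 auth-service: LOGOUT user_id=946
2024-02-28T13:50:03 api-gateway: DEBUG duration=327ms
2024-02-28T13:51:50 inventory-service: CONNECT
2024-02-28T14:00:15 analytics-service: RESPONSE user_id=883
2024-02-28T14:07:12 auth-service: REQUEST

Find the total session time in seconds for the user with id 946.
1978

To calculate session duration:

1. Find LOGIN event for user_id=946: 2024-02-28T13:11:00
2. Find LOGOUT event for user_id=946: 2024-02-28T13:43:58
3. Session duration: 2024-02-28T13:43:58 - 2024-02-28T13:11:00 = 1978 seconds (32 minutes)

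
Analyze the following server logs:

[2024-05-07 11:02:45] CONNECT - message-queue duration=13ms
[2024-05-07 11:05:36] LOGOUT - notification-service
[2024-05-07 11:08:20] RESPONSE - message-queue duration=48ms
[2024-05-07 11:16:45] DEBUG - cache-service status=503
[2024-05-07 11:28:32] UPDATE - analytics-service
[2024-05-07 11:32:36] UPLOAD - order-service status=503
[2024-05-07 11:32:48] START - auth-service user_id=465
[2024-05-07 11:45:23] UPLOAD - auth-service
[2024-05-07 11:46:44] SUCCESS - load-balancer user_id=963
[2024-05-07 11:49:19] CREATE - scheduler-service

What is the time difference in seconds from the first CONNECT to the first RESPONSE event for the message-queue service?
335

To find the time between events:

1. Locate the first CONNECT event for message-queue: 2024-05-07 11:02:45
2. Locate the first RESPONSE event for message-queue: 2024-05-07 11:08:20
3. Calculate the difference: 2024-05-07 11:08:20 - 2024-05-07 11:02:45 = 335 seconds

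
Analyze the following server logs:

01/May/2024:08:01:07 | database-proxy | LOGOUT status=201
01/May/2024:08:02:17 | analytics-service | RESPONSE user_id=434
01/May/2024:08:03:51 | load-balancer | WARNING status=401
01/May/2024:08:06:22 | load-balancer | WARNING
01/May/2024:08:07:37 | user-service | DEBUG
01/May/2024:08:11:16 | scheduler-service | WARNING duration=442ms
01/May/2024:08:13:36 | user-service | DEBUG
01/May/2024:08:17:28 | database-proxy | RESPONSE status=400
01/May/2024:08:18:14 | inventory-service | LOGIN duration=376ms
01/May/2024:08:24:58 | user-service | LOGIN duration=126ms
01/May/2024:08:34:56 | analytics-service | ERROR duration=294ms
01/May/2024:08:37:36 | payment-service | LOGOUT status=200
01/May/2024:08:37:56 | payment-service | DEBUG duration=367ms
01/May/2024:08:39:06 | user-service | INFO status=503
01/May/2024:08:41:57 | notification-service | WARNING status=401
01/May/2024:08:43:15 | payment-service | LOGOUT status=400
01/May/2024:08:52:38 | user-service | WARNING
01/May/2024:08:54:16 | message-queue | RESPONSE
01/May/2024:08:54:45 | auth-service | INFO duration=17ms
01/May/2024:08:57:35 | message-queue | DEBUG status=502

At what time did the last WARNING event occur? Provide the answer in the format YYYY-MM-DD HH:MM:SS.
2024-05-01 08:52:38

To find the last event:

1. Filter for all WARNING events
2. Sort by timestamp
3. Select the last one
4. Timestamp: 2024-05-01 08:52:38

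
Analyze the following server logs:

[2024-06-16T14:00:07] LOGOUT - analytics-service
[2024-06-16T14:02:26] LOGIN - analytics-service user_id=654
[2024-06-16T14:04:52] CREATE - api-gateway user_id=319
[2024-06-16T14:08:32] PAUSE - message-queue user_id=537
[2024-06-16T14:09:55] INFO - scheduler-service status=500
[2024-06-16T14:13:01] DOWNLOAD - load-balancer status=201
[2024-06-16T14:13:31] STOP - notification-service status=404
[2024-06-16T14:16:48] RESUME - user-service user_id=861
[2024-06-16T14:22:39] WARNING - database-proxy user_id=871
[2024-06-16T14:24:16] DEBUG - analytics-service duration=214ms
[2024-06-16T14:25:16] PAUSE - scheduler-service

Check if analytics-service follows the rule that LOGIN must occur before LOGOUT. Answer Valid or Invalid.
Invalid

To validate ordering:

1. Required order: LOGIN → LOGOUT
2. Rule: LOGIN must occur before LOGOUT
3. Check actual order of events for analytics-service
4. Result: Invalid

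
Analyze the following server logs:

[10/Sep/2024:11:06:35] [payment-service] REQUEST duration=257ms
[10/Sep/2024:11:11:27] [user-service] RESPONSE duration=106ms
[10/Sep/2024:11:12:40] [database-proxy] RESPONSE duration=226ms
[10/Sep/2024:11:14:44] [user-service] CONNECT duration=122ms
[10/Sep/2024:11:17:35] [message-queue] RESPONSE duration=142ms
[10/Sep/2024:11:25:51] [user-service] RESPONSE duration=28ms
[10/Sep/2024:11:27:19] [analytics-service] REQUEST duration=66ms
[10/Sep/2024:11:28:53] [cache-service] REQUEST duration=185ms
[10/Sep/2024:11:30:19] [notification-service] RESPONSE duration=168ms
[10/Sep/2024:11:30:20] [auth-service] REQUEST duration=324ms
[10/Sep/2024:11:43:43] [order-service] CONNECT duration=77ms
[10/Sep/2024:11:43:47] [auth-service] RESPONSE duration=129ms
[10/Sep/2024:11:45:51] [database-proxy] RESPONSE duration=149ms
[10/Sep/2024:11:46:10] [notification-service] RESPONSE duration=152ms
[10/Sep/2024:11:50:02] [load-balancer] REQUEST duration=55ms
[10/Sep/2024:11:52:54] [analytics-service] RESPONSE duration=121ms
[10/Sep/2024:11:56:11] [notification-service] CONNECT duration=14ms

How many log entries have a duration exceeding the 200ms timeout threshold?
3

To count timeouts:

1. Threshold: 200ms
2. Extract duration from each log entry
3. Count entries where duration > 200
4. Timeout count: 3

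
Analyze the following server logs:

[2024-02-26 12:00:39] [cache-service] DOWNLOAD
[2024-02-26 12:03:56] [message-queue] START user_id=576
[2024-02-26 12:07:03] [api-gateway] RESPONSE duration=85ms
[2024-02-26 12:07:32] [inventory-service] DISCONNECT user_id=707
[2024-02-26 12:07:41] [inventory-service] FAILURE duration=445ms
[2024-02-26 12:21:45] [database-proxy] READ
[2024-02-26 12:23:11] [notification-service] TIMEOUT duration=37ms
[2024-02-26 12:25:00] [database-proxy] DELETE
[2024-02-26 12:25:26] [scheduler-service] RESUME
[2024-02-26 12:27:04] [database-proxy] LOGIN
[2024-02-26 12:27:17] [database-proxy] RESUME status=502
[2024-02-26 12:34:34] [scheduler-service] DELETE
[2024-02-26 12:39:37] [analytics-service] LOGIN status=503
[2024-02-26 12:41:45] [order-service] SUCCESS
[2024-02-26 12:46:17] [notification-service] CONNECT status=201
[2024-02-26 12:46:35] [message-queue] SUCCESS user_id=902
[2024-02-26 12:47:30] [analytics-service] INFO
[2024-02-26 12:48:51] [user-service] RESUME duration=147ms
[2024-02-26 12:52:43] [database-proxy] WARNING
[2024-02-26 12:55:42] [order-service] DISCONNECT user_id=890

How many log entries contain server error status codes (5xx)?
2

To find matching entries:

1. Pattern to match: server error status codes (5xx)
2. Scan each log entry for the pattern
3. Count matches: 2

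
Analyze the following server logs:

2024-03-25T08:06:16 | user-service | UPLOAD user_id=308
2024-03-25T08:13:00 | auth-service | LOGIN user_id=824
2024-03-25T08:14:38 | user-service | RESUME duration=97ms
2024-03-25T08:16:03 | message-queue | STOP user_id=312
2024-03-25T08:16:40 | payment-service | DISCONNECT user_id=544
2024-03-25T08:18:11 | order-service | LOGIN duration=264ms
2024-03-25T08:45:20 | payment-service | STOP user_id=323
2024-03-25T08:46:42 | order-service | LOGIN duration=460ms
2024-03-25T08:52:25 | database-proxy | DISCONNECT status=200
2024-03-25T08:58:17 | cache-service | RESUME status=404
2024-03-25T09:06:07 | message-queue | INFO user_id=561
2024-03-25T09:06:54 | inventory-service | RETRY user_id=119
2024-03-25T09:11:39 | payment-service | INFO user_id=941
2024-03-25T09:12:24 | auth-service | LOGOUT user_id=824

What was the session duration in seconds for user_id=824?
3564

To calculate session duration:

1. Find LOGIN event for user_id=824: 2024-03-25T08:13:00
2. Find LOGOUT event for user_id=824: 2024-03-25T09:12:24
3. Session duration: 2024-03-25T09:12:24 - 2024-03-25T08:13:00 = 3564 seconds (59 minutes)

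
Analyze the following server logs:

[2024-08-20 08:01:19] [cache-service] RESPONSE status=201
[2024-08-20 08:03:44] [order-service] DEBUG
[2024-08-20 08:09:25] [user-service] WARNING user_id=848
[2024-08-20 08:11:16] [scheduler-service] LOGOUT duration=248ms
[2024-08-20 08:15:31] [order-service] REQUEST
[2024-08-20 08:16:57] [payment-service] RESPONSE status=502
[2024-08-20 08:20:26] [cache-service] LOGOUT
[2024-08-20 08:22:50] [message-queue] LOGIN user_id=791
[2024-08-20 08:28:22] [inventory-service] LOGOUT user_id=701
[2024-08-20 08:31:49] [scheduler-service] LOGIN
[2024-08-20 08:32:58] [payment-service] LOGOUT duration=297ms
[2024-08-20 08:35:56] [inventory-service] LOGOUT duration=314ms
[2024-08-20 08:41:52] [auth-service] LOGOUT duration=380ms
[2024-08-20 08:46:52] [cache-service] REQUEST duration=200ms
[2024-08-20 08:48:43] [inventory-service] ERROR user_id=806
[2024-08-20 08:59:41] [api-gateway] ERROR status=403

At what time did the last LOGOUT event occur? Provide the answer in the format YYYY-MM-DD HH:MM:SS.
2024-08-20 08:41:52

To find the last event:

1. Filter for all LOGOUT events
2. Sort by timestamp
3. Select the last one
4. Timestamp: 2024-08-20 08:41:52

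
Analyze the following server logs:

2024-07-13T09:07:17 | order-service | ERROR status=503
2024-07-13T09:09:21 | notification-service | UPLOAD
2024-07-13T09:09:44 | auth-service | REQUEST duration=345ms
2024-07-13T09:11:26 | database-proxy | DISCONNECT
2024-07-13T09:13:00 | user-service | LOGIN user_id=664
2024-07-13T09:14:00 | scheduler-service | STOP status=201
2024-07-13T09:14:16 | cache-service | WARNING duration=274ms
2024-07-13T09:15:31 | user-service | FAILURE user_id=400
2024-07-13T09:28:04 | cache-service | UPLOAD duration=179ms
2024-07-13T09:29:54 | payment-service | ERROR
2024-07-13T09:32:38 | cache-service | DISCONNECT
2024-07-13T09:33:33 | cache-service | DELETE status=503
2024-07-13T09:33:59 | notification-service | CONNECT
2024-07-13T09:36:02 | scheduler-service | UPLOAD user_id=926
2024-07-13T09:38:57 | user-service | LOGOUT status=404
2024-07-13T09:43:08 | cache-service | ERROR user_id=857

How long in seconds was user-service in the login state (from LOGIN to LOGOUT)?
1557

To calculate state duration:

1. Find LOGIN event for user-service: 2024-07-13T09:13:00
2. Find LOGOUT event for user-service: 2024-07-13T09:38:57
3. Calculate duration: 2024-07-13T09:38:57 - 2024-07-13T09:13:00 = 1557 seconds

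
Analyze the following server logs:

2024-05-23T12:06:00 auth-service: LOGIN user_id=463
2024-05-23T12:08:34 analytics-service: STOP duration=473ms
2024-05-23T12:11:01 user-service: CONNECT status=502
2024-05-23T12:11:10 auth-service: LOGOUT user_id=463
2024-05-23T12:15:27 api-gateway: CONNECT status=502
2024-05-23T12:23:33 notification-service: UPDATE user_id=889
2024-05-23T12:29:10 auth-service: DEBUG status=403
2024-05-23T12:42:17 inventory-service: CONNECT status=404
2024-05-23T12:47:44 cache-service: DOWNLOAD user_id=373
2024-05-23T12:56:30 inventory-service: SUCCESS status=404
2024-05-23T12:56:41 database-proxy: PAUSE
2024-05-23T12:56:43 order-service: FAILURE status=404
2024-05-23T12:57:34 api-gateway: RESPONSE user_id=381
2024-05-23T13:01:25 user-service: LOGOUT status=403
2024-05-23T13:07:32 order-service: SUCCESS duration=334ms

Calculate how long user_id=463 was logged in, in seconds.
310

To calculate session duration:

1. Find LOGIN event for user_id=463: 2024-05-23T12:06:00
2. Find LOGOUT event for user_id=463: 2024-05-23T12:11:10
3. Session duration: 2024-05-23T12:11:10 - 2024-05-23T12:06:00 = 310 seconds (5 minutes)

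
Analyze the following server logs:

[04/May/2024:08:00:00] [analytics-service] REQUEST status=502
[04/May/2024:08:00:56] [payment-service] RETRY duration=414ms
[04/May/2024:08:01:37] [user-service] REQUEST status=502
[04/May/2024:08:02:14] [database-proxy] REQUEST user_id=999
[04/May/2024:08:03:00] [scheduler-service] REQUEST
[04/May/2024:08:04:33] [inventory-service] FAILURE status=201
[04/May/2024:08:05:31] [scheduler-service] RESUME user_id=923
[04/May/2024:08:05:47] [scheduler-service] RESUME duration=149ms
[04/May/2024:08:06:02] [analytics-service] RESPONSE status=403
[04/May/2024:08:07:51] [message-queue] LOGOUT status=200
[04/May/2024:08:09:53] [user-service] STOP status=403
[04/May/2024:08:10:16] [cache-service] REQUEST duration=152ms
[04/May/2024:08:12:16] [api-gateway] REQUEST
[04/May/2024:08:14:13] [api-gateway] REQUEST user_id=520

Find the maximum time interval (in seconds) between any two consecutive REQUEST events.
436

To find the longest gap:

1. Extract all REQUEST events in chronological order
2. Calculate time differences between consecutive events
3. Find the maximum difference
4. Longest gap: 436 seconds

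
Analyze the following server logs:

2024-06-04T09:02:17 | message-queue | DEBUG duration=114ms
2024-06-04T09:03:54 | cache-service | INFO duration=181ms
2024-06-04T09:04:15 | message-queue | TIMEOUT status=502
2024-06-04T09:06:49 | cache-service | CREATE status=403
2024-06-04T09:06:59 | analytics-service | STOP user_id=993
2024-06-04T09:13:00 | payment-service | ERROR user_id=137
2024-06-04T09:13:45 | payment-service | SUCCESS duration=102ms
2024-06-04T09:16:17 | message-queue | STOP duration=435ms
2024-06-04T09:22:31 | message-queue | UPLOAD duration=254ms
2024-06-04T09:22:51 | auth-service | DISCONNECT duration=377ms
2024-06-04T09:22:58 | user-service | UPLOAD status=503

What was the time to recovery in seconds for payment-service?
45

To calculate recovery time:

1. Find ERROR event for payment-service: 2024-06-04T09:13:00
2. Find next SUCCESS event for payment-service: 2024-06-04T09:13:45
3. Recovery time: 2024-06-04T09:13:45 - 2024-06-04T09:13:00 = 45 seconds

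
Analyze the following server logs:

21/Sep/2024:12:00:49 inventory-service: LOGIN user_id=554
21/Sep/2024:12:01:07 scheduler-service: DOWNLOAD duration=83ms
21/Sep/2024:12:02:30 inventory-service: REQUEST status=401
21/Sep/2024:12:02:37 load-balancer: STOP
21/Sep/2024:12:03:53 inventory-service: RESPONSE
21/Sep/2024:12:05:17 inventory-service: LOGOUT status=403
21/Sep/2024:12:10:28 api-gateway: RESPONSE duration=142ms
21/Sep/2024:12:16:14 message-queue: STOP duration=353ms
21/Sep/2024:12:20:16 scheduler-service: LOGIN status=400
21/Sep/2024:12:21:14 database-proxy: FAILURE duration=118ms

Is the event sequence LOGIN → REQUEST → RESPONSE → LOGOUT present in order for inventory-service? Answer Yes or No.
Yes

To verify sequence order:

1. Find all events in sequence LOGIN → REQUEST → RESPONSE → LOGOUT for inventory-service
2. Extract their timestamps
3. Check if timestamps are in ascending order
4. Result: Yes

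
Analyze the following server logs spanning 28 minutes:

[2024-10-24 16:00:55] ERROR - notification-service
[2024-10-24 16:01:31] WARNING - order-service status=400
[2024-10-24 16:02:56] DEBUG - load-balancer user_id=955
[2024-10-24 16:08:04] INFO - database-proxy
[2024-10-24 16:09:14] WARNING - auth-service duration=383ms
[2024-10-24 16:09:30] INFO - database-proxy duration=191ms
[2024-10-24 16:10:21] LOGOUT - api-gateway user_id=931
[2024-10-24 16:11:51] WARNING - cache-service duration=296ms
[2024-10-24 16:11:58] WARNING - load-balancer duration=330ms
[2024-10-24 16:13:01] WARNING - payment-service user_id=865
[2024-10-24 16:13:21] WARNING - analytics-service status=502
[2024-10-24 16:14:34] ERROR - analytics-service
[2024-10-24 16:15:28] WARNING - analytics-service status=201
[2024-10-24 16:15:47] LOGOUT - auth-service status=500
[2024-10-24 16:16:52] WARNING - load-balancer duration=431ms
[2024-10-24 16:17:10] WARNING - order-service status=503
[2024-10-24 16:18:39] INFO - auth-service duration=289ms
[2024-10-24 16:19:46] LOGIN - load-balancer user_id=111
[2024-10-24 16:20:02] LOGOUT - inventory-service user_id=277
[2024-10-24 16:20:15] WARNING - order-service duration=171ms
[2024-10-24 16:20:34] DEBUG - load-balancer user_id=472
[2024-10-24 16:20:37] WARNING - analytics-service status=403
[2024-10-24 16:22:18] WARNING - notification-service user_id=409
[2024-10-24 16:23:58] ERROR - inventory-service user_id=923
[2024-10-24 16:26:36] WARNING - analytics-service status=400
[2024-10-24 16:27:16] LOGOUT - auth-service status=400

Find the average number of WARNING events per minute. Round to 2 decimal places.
0.46

To calculate the rate:

1. Count total WARNING events: 13
2. Total time period: 28 minutes
3. Rate = 13 / 28 = 0.46 events per minute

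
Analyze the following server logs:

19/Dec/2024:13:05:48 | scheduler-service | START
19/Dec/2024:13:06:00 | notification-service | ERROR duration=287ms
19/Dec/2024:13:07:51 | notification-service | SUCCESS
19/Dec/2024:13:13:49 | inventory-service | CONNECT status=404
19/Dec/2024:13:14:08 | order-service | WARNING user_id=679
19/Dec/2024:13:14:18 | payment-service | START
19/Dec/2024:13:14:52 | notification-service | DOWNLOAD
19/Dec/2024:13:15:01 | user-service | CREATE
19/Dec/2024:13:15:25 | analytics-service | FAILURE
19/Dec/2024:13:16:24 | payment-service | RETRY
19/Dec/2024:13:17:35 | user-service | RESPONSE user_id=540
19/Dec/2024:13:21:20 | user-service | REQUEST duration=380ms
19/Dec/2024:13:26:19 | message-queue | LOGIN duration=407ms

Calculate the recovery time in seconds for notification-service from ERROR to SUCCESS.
111

To calculate recovery time:

1. Find ERROR event for notification-service: 19/Dec/2024:13:06:00
2. Find next SUCCESS event for notification-service: 19/Dec/2024:13:07:51
3. Recovery time: 19/Dec/2024:13:07:51 - 19/Dec/2024:13:06:00 = 111 seconds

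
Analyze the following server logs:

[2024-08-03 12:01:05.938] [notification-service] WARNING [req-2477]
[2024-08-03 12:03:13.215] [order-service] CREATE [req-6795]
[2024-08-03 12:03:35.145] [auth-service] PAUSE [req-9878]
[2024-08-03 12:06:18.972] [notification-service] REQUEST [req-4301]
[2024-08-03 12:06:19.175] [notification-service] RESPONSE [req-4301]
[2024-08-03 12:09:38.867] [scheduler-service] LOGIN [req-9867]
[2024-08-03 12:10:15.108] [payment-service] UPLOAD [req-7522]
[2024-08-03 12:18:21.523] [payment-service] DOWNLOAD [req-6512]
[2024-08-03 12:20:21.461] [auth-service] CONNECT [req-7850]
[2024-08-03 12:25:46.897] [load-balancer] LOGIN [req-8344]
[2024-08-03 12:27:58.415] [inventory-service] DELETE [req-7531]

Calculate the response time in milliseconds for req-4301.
203

To calculate latency:

1. Find REQUEST with id req-4301: 2024-08-03 12:06:18.972
2. Find RESPONSE with id req-4301: 2024-08-03 12:06:19.175
3. Latency: 2024-08-03 12:06:19.175 - 2024-08-03 12:06:18.972 = 203ms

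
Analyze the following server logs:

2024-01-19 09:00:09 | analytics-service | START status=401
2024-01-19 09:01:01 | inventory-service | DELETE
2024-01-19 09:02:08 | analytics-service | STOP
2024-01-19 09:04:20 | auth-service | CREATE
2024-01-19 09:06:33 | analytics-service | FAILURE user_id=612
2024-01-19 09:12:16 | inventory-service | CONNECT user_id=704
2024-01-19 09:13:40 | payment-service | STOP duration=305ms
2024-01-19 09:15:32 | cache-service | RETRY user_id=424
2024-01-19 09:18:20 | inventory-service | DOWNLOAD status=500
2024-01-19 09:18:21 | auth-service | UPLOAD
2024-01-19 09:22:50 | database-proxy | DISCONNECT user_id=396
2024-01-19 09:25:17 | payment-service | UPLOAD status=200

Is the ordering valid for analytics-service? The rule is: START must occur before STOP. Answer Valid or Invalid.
Valid

To validate ordering:

1. Required order: START → STOP
2. Rule: START must occur before STOP
3. Check actual order of events for analytics-service
4. Result: Valid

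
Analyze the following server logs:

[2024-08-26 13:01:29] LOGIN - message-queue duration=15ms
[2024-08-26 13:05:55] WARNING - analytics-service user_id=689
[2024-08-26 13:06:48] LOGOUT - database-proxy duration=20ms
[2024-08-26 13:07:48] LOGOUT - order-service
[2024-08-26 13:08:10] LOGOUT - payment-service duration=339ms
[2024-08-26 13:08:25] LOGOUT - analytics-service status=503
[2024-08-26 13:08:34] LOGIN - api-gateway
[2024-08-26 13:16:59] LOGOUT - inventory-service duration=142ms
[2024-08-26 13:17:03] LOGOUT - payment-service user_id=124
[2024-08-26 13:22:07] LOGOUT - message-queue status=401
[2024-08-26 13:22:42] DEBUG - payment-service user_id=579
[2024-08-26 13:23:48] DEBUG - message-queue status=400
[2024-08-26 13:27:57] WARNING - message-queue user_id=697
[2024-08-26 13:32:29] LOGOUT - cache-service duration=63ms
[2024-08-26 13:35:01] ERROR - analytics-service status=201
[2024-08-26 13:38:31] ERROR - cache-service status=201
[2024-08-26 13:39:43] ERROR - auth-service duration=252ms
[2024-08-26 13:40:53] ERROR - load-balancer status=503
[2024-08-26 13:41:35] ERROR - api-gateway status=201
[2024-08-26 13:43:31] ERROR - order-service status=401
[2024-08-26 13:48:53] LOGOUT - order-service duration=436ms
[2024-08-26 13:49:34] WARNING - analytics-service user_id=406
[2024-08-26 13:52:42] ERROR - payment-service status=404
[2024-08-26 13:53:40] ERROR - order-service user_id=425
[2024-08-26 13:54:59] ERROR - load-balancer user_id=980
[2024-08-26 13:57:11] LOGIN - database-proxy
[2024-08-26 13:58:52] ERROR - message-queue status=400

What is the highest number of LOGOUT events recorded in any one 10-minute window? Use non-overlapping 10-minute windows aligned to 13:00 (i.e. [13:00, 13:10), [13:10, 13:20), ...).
4

To find the burst window:

1. Divide the log period into non-overlapping 10-minute windows starting at 13:00
2. Count LOGOUT events in each window
3. Find the window with maximum count
4. Maximum events in a window: 4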